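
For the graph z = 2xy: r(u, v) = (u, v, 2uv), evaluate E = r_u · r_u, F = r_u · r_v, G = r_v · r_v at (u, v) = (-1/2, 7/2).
E = 50;  F = -7;  G = 2

Partials: r_u = (1, 0, 2*v), r_v = (0, 1, 2*u). As functions of (u, v):
  E = r_u · r_u = 4*v^2 + 1,
  F = r_u · r_v = 4*u*v,
  G = r_v · r_v = 4*u^2 + 1.
Evaluating at (u, v) = (-1/2, 7/2): E = 50, F = -7, G = 2.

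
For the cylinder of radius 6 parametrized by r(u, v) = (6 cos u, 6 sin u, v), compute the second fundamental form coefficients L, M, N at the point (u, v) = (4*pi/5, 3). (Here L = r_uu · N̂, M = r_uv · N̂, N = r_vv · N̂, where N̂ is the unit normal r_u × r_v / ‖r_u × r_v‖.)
L = -6;  M = 0;  N = 0

Compute the unit normal N̂(u, v) = (cos(u), sin(u), 0), and the second partials r_uu, r_uv, r_vv. Take dot products:
  L(u, v) = r_uu · N̂ = -6,
  M(u, v) = r_uv · N̂ = 0,
  N(u, v) = r_vv · N̂ = 0.
Evaluating at (u, v) = (4*pi/5, 3):
  L = -6, M = 0, N = 0.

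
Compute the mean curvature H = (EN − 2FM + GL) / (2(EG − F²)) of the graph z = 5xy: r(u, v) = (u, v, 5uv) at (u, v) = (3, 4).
H = -375*sqrt(626)/97969

With E = 25*v^2 + 1, F = 25*u*v, G = 25*u^2 + 1, L = 0, M = 5/sqrt(25*u^2 + 25*v^2 + 1), N = 0, assemble
  H = (EN − 2FM + GL) / (2(EG − F²)) = -125*u*v/(25*u^2 + 25*v^2 + 1)^(3/2).
At (u, v) = (3, 4): H = -375*sqrt(626)/97969.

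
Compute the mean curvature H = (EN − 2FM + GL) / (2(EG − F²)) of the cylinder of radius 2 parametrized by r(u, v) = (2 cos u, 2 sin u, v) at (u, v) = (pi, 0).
H = -1/4

With E = 4, F = 0, G = 1, L = -2, M = 0, N = 0, assemble
  H = (EN − 2FM + GL) / (2(EG − F²)) = -1/4.
At (u, v) = (pi, 0): H = -1/4.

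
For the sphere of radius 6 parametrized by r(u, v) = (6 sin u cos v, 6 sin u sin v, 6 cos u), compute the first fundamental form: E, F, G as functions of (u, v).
E = 36;  F = 0;  G = 36*sin(u)^2

Compute partials: r_u = (6*cos(u)*cos(v), 6*sin(v)*cos(u), -6*sin(u)), r_v = (-6*sin(u)*sin(v), 6*sin(u)*cos(v), 0). Then
  E = r_u · r_u = 36,
  F = r_u · r_v = 0,
  G = r_v · r_v = 36*sin(u)^2.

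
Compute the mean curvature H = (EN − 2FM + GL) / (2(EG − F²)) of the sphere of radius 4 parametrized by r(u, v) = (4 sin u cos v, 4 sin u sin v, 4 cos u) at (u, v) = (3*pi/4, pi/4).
H = -1/4

With E = 16, F = 0, G = 16*sin(u)^2, L = -4*sin(u)/Abs(sin(u)), M = 0, N = -4*sin(u)^3/Abs(sin(u)), assemble
  H = (EN − 2FM + GL) / (2(EG − F²)) = -sin(u)/(4*Abs(sin(u))).
At (u, v) = (3*pi/4, pi/4): H = -1/4.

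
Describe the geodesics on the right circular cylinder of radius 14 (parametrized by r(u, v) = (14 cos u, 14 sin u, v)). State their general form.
The cylinder is flat (K = 0) and locally isometric to the plane via the development (u, v) ↦ (14 u, v). Geodesics are the pre-images of straight lines: circles (v constant), vertical lines (u constant), and helices (v = c · u + d) for constants c, d.

A right cylinder has E = 14², F = 0, G = 1, so EG − F² = 14², and L = −14, M = N = 0, giving K = (LN − M²)/(EG − F²) = 0 everywhere. A flat surface is locally isometric to the Euclidean plane via the map (u, v) ↦ (14 u, v). Straight lines in the (x̃, ỹ) plane pull back to: (a) horizontal circles (v = const), (b) vertical generators (u = const), and (c) helices (14 u tan θ = v, i.e. v = c · u + d).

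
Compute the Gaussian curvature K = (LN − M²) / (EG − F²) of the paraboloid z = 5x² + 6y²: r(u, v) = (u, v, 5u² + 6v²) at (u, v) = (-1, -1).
K = 24/12005

Coefficients of the first fundamental form: E = 100*u^2 + 1, F = 120*u*v, G = 144*v^2 + 1.
Coefficients of the second fundamental form: L = 10/sqrt(100*u^2 + 144*v^2 + 1), M = 0, N = 12/sqrt(100*u^2 + 144*v^2 + 1).
Assemble K = (LN − M²)/(EG − F²) = 120/(10000*u^4 + 28800*u^2*v^2 + 200*u^2 + 20736*v^4 + 288*v^2 + 1). At (u, v) = (-1, -1): K = 24/12005.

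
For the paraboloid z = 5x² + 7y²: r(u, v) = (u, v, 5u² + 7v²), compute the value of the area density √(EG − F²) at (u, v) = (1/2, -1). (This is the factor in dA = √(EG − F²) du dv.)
√(EG − F²)|_{(1/2, -1)} = sqrt(222)

E = 100*u^2 + 1, F = 140*u*v, G = 196*v^2 + 1, so EG − F² = 100*u^2 + 196*v^2 + 1. Taking the positive square root: √(EG − F²) = sqrt(100*u^2 + 196*v^2 + 1). At (u, v) = (1/2, -1): sqrt(222).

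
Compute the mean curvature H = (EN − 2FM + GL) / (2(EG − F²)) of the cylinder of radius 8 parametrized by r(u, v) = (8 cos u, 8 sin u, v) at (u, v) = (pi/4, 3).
H = -1/16

With E = 64, F = 0, G = 1, L = -8, M = 0, N = 0, assemble
  H = (EN − 2FM + GL) / (2(EG − F²)) = -1/16.
At (u, v) = (pi/4, 3): H = -1/16.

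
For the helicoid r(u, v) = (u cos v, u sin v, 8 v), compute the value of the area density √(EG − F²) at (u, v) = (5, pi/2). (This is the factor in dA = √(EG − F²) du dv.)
√(EG − F²)|_{(5, pi/2)} = sqrt(89)

E = 1, F = 0, G = u^2 + 64, so EG − F² = u^2 + 64. Taking the positive square root: √(EG − F²) = sqrt(u^2 + 64). At (u, v) = (5, pi/2): sqrt(89).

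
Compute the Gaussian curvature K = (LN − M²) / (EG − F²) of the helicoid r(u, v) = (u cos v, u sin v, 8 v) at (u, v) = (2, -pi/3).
K = -4/289

Coefficients of the first fundamental form: E = 1, F = 0, G = u^2 + 64.
Coefficients of the second fundamental form: L = 0, M = -8/sqrt(u^2 + 64), N = 0.
Assemble K = (LN − M²)/(EG − F²) = -64/(u^2 + 64)^2. At (u, v) = (2, -pi/3): K = -4/289.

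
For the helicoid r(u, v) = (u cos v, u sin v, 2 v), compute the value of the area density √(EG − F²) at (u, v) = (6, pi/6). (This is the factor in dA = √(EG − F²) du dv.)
√(EG − F²)|_{(6, pi/6)} = 2*sqrt(10)

E = 1, F = 0, G = u^2 + 4, so EG − F² = u^2 + 4. Taking the positive square root: √(EG − F²) = sqrt(u^2 + 4). At (u, v) = (6, pi/6): 2*sqrt(10).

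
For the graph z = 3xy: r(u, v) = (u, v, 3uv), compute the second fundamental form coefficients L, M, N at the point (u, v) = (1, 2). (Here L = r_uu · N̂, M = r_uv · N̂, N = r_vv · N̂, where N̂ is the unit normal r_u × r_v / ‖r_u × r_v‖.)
L = 0;  M = 3*sqrt(46)/46;  N = 0

Compute the unit normal N̂(u, v) = (-3*v/sqrt(9*u^2 + 9*v^2 + 1), -3*u/sqrt(9*u^2 + 9*v^2 + 1), 1/sqrt(9*u^2 + 9*v^2 + 1)), and the second partials r_uu, r_uv, r_vv. Take dot products:
  L(u, v) = r_uu · N̂ = 0,
  M(u, v) = r_uv · N̂ = 3/sqrt(9*u^2 + 9*v^2 + 1),
  N(u, v) = r_vv · N̂ = 0.
Evaluating at (u, v) = (1, 2):
  L = 0, M = 3*sqrt(46)/46, N = 0.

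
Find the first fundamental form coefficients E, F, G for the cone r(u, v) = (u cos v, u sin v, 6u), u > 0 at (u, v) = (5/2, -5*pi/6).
E = 37;  F = 0;  G = 25/4

Partials: r_u = (cos(v), sin(v), 6), r_v = (-u*sin(v), u*cos(v), 0). As functions of (u, v):
  E = r_u · r_u = 37,
  F = r_u · r_v = 0,
  G = r_v · r_v = u^2.
Evaluating at (u, v) = (5/2, -5*pi/6): E = 37, F = 0, G = 25/4.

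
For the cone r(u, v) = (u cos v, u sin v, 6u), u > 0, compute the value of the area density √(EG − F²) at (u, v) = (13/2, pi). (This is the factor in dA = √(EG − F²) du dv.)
√(EG − F²)|_{(13/2, pi)} = 13*sqrt(37)/2

E = 37, F = 0, G = u^2, so EG − F² = 37*u^2. Taking the positive square root: √(EG − F²) = sqrt(37)*Abs(u). At (u, v) = (13/2, pi): 13*sqrt(37)/2.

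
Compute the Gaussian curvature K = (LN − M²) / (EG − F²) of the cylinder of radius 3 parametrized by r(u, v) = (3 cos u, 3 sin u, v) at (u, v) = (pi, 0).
K = 0

Coefficients of the first fundamental form: E = 9, F = 0, G = 1.
Coefficients of the second fundamental form: L = -3, M = 0, N = 0.
Assemble K = (LN − M²)/(EG − F²) = 0. At (u, v) = (pi, 0): K = 0.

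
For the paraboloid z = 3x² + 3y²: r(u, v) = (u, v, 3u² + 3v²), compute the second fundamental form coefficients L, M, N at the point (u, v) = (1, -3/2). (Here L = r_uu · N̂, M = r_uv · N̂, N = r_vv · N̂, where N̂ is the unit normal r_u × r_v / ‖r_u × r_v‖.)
L = 3*sqrt(118)/59;  M = 0;  N = 3*sqrt(118)/59

Compute the unit normal N̂(u, v) = (-6*u/sqrt(36*u^2 + 36*v^2 + 1), -6*v/sqrt(36*u^2 + 36*v^2 + 1), 1/sqrt(36*u^2 + 36*v^2 + 1)), and the second partials r_uu, r_uv, r_vv. Take dot products:
  L(u, v) = r_uu · N̂ = 6/sqrt(36*u^2 + 36*v^2 + 1),
  M(u, v) = r_uv · N̂ = 0,
  N(u, v) = r_vv · N̂ = 6/sqrt(36*u^2 + 36*v^2 + 1).
Evaluating at (u, v) = (1, -3/2):
  L = 3*sqrt(118)/59, M = 0, N = 3*sqrt(118)/59.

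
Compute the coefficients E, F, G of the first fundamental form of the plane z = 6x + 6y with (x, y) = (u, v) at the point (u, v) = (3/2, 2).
E = 37;  F = 36;  G = 37

Partials: r_u = (1, 0, 6), r_v = (0, 1, 6). As functions of (u, v):
  E = r_u · r_u = 37,
  F = r_u · r_v = 36,
  G = r_v · r_v = 37.
Evaluating at (u, v) = (3/2, 2): E = 37, F = 36, G = 37.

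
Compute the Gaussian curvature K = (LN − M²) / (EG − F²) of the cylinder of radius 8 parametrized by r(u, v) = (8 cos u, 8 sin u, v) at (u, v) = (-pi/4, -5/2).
K = 0

Coefficients of the first fundamental form: E = 64, F = 0, G = 1.
Coefficients of the second fundamental form: L = -8, M = 0, N = 0.
Assemble K = (LN − M²)/(EG − F²) = 0. At (u, v) = (-pi/4, -5/2): K = 0.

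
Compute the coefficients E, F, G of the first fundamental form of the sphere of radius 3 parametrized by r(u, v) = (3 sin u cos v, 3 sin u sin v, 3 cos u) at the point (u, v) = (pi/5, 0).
E = 9;  F = 0;  G = 45/8 - 9*sqrt(5)/8

Partials: r_u = (3*cos(u)*cos(v), 3*sin(v)*cos(u), -3*sin(u)), r_v = (-3*sin(u)*sin(v), 3*sin(u)*cos(v), 0). As functions of (u, v):
  E = r_u · r_u = 9,
  F = r_u · r_v = 0,
  G = r_v · r_v = 9*sin(u)^2.
Evaluating at (u, v) = (pi/5, 0): E = 9, F = 0, G = 45/8 - 9*sqrt(5)/8.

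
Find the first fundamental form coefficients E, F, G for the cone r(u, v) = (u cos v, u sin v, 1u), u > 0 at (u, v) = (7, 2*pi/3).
E = 2;  F = 0;  G = 49

Partials: r_u = (cos(v), sin(v), 1), r_v = (-u*sin(v), u*cos(v), 0). As functions of (u, v):
  E = r_u · r_u = 2,
  F = r_u · r_v = 0,
  G = r_v · r_v = u^2.
Evaluating at (u, v) = (7, 2*pi/3): E = 2, F = 0, G = 49.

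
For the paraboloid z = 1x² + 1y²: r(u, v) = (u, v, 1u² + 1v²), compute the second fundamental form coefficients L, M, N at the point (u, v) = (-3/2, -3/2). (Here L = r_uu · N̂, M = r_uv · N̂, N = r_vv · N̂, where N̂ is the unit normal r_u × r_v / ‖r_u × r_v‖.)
L = 2*sqrt(19)/19;  M = 0;  N = 2*sqrt(19)/19

Compute the unit normal N̂(u, v) = (-2*u/sqrt(4*u^2 + 4*v^2 + 1), -2*v/sqrt(4*u^2 + 4*v^2 + 1), 1/sqrt(4*u^2 + 4*v^2 + 1)), and the second partials r_uu, r_uv, r_vv. Take dot products:
  L(u, v) = r_uu · N̂ = 2/sqrt(4*u^2 + 4*v^2 + 1),
  M(u, v) = r_uv · N̂ = 0,
  N(u, v) = r_vv · N̂ = 2/sqrt(4*u^2 + 4*v^2 + 1).
Evaluating at (u, v) = (-3/2, -3/2):
  L = 2*sqrt(19)/19, M = 0, N = 2*sqrt(19)/19.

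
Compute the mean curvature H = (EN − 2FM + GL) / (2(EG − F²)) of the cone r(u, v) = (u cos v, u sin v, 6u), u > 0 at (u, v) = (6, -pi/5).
H = sqrt(37)/74

With E = 37, F = 0, G = u^2, L = 0, M = 0, N = 6*sqrt(37)*u^2/(37*Abs(u)), assemble
  H = (EN − 2FM + GL) / (2(EG − F²)) = 3*sqrt(37)/(37*Abs(u)).
At (u, v) = (6, -pi/5): H = sqrt(37)/74.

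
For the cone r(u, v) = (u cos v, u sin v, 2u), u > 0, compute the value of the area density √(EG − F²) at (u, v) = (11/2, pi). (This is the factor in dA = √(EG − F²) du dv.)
√(EG − F²)|_{(11/2, pi)} = 11*sqrt(5)/2

E = 5, F = 0, G = u^2, so EG − F² = 5*u^2. Taking the positive square root: √(EG − F²) = sqrt(5)*Abs(u). At (u, v) = (11/2, pi): 11*sqrt(5)/2.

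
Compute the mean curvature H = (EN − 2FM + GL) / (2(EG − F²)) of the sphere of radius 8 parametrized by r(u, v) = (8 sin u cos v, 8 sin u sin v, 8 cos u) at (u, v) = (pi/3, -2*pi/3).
H = -1/8

With E = 64, F = 0, G = 64*sin(u)^2, L = -8*sin(u)/Abs(sin(u)), M = 0, N = -8*sin(u)^3/Abs(sin(u)), assemble
  H = (EN − 2FM + GL) / (2(EG − F²)) = -sin(u)/(8*Abs(sin(u))).
At (u, v) = (pi/3, -2*pi/3): H = -1/8.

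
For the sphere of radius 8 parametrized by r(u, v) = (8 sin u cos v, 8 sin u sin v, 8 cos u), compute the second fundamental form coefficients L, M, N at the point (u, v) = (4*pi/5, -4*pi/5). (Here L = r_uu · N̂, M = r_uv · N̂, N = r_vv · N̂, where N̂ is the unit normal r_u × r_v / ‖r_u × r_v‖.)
L = -8;  M = 0;  N = -5 + sqrt(5)

Compute the unit normal N̂(u, v) = (sin(u)^2*cos(v)/Abs(sin(u)), sin(u)^2*sin(v)/Abs(sin(u)), sin(2*u)/(2*Abs(sin(u)))), and the second partials r_uu, r_uv, r_vv. Take dot products:
  L(u, v) = r_uu · N̂ = -8*sin(u)/Abs(sin(u)),
  M(u, v) = r_uv · N̂ = 0,
  N(u, v) = r_vv · N̂ = -8*sin(u)^3/Abs(sin(u)).
Evaluating at (u, v) = (4*pi/5, -4*pi/5):
  L = -8, M = 0, N = -5 + sqrt(5).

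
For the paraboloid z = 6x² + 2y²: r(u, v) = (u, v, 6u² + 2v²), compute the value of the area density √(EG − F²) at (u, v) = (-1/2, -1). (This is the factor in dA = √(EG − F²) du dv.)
√(EG − F²)|_{(-1/2, -1)} = sqrt(53)

E = 144*u^2 + 1, F = 48*u*v, G = 16*v^2 + 1, so EG − F² = 144*u^2 + 16*v^2 + 1. Taking the positive square root: √(EG − F²) = sqrt(144*u^2 + 16*v^2 + 1). At (u, v) = (-1/2, -1): sqrt(53).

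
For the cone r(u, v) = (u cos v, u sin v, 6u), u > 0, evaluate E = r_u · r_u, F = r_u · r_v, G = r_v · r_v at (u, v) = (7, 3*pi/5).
E = 37;  F = 0;  G = 49

Partials: r_u = (cos(v), sin(v), 6), r_v = (-u*sin(v), u*cos(v), 0). As functions of (u, v):
  E = r_u · r_u = 37,
  F = r_u · r_v = 0,
  G = r_v · r_v = u^2.
Evaluating at (u, v) = (7, 3*pi/5): E = 37, F = 0, G = 49.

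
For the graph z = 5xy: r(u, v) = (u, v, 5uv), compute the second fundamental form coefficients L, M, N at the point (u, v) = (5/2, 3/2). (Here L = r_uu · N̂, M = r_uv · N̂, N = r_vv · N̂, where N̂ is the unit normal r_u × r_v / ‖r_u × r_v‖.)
L = 0;  M = 5*sqrt(854)/427;  N = 0

Compute the unit normal N̂(u, v) = (-5*v/sqrt(25*u^2 + 25*v^2 + 1), -5*u/sqrt(25*u^2 + 25*v^2 + 1), 1/sqrt(25*u^2 + 25*v^2 + 1)), and the second partials r_uu, r_uv, r_vv. Take dot products:
  L(u, v) = r_uu · N̂ = 0,
  M(u, v) = r_uv · N̂ = 5/sqrt(25*u^2 + 25*v^2 + 1),
  N(u, v) = r_vv · N̂ = 0.
Evaluating at (u, v) = (5/2, 3/2):
  L = 0, M = 5*sqrt(854)/427, N = 0.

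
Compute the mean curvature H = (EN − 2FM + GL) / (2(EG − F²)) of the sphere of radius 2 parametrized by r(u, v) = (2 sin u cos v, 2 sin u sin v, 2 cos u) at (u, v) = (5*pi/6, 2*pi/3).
H = -1/2

With E = 4, F = 0, G = 4*sin(u)^2, L = -2*sin(u)/Abs(sin(u)), M = 0, N = -2*sin(u)^3/Abs(sin(u)), assemble
  H = (EN − 2FM + GL) / (2(EG − F²)) = -sin(u)/(2*Abs(sin(u))).
At (u, v) = (5*pi/6, 2*pi/3): H = -1/2.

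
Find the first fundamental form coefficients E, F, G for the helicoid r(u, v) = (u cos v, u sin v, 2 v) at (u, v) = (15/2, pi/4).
E = 1;  F = 0;  G = 241/4

Partials: r_u = (cos(v), sin(v), 0), r_v = (-u*sin(v), u*cos(v), 2). As functions of (u, v):
  E = r_u · r_u = 1,
  F = r_u · r_v = 0,
  G = r_v · r_v = u^2 + 4.
Evaluating at (u, v) = (15/2, pi/4): E = 1, F = 0, G = 241/4.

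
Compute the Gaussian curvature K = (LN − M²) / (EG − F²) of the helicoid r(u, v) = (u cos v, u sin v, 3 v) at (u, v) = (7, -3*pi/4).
K = -9/3364

Coefficients of the first fundamental form: E = 1, F = 0, G = u^2 + 9.
Coefficients of the second fundamental form: L = 0, M = -3/sqrt(u^2 + 9), N = 0.
Assemble K = (LN − M²)/(EG − F²) = -9/(u^2 + 9)^2. At (u, v) = (7, -3*pi/4): K = -9/3364.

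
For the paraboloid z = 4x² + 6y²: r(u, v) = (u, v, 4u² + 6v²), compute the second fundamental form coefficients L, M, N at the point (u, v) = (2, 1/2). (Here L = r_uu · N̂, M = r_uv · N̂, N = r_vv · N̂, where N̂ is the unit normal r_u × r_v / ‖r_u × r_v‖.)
L = 8*sqrt(293)/293;  M = 0;  N = 12*sqrt(293)/293

Compute the unit normal N̂(u, v) = (-8*u/sqrt(64*u^2 + 144*v^2 + 1), -12*v/sqrt(64*u^2 + 144*v^2 + 1), 1/sqrt(64*u^2 + 144*v^2 + 1)), and the second partials r_uu, r_uv, r_vv. Take dot products:
  L(u, v) = r_uu · N̂ = 8/sqrt(64*u^2 + 144*v^2 + 1),
  M(u, v) = r_uv · N̂ = 0,
  N(u, v) = r_vv · N̂ = 12/sqrt(64*u^2 + 144*v^2 + 1).
Evaluating at (u, v) = (2, 1/2):
  L = 8*sqrt(293)/293, M = 0, N = 12*sqrt(293)/293.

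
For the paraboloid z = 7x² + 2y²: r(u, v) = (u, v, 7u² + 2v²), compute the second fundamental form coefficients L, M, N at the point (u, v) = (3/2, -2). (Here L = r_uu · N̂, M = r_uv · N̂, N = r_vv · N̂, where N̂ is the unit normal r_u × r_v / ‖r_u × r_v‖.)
L = 7*sqrt(506)/253;  M = 0;  N = 2*sqrt(506)/253

Compute the unit normal N̂(u, v) = (-14*u/sqrt(196*u^2 + 16*v^2 + 1), -4*v/sqrt(196*u^2 + 16*v^2 + 1), 1/sqrt(196*u^2 + 16*v^2 + 1)), and the second partials r_uu, r_uv, r_vv. Take dot products:
  L(u, v) = r_uu · N̂ = 14/sqrt(196*u^2 + 16*v^2 + 1),
  M(u, v) = r_uv · N̂ = 0,
  N(u, v) = r_vv · N̂ = 4/sqrt(196*u^2 + 16*v^2 + 1).
Evaluating at (u, v) = (3/2, -2):
  L = 7*sqrt(506)/253, M = 0, N = 2*sqrt(506)/253.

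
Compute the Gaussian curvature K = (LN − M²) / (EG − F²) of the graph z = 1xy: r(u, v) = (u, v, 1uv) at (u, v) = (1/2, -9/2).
K = -4/1849

Coefficients of the first fundamental form: E = v^2 + 1, F = u*v, G = u^2 + 1.
Coefficients of the second fundamental form: L = 0, M = 1/sqrt(u^2 + v^2 + 1), N = 0.
Assemble K = (LN − M²)/(EG − F²) = 1/((u^2*v^2 - (u^2 + 1)*(v^2 + 1))*(u^2 + v^2 + 1)). At (u, v) = (1/2, -9/2): K = -4/1849.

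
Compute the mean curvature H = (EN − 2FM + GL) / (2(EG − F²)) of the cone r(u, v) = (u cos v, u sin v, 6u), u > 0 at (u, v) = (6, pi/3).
H = sqrt(37)/74

With E = 37, F = 0, G = u^2, L = 0, M = 0, N = 6*sqrt(37)*u^2/(37*Abs(u)), assemble
  H = (EN − 2FM + GL) / (2(EG − F²)) = 3*sqrt(37)/(37*Abs(u)).
At (u, v) = (6, pi/3): H = sqrt(37)/74.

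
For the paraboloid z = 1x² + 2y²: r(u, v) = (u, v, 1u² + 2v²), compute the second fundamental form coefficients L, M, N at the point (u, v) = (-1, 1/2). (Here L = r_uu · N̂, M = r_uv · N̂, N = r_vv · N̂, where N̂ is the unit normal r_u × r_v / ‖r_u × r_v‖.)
L = 2/3;  M = 0;  N = 4/3

Compute the unit normal N̂(u, v) = (-2*u/sqrt(4*u^2 + 16*v^2 + 1), -4*v/sqrt(4*u^2 + 16*v^2 + 1), 1/sqrt(4*u^2 + 16*v^2 + 1)), and the second partials r_uu, r_uv, r_vv. Take dot products:
  L(u, v) = r_uu · N̂ = 2/sqrt(4*u^2 + 16*v^2 + 1),
  M(u, v) = r_uv · N̂ = 0,
  N(u, v) = r_vv · N̂ = 4/sqrt(4*u^2 + 16*v^2 + 1).
Evaluating at (u, v) = (-1, 1/2):
  L = 2/3, M = 0, N = 4/3.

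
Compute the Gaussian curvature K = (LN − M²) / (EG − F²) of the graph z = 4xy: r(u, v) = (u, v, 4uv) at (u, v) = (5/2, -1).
K = -16/13689

Coefficients of the first fundamental form: E = 16*v^2 + 1, F = 16*u*v, G = 16*u^2 + 1.
Coefficients of the second fundamental form: L = 0, M = 4/sqrt(16*u^2 + 16*v^2 + 1), N = 0.
Assemble K = (LN − M²)/(EG − F²) = -16/(256*u^4 + 512*u^2*v^2 + 32*u^2 + 256*v^4 + 32*v^2 + 1). At (u, v) = (5/2, -1): K = -16/13689.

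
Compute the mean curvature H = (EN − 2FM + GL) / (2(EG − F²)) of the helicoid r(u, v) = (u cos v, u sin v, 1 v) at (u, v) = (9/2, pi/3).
H = 0

With E = 1, F = 0, G = u^2 + 1, L = 0, M = -1/sqrt(u^2 + 1), N = 0, assemble
  H = (EN − 2FM + GL) / (2(EG − F²)) = 0.
At (u, v) = (9/2, pi/3): H = 0.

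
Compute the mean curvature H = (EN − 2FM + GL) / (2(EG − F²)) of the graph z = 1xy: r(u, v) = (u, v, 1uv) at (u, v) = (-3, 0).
H = 0

With E = v^2 + 1, F = u*v, G = u^2 + 1, L = 0, M = 1/sqrt(u^2 + v^2 + 1), N = 0, assemble
  H = (EN − 2FM + GL) / (2(EG − F²)) = -u*v/(u^2 + v^2 + 1)^(3/2).
At (u, v) = (-3, 0): H = 0.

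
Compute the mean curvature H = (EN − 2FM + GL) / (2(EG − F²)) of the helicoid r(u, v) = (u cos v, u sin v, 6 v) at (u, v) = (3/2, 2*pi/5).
H = 0

With E = 1, F = 0, G = u^2 + 36, L = 0, M = -6/sqrt(u^2 + 36), N = 0, assemble
  H = (EN − 2FM + GL) / (2(EG − F²)) = 0.
At (u, v) = (3/2, 2*pi/5): H = 0.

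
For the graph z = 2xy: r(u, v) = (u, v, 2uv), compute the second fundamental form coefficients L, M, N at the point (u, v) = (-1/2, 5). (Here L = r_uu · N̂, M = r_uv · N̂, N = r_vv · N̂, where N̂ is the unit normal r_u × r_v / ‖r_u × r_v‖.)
L = 0;  M = sqrt(102)/51;  N = 0

Compute the unit normal N̂(u, v) = (-2*v/sqrt(4*u^2 + 4*v^2 + 1), -2*u/sqrt(4*u^2 + 4*v^2 + 1), 1/sqrt(4*u^2 + 4*v^2 + 1)), and the second partials r_uu, r_uv, r_vv. Take dot products:
  L(u, v) = r_uu · N̂ = 0,
  M(u, v) = r_uv · N̂ = 2/sqrt(4*u^2 + 4*v^2 + 1),
  N(u, v) = r_vv · N̂ = 0.
Evaluating at (u, v) = (-1/2, 5):
  L = 0, M = sqrt(102)/51, N = 0.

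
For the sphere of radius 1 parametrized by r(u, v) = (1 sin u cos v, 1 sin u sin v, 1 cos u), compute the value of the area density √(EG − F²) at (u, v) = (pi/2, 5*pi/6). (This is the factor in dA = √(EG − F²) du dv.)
√(EG − F²)|_{(pi/2, 5*pi/6)} = 1

E = 1, F = 0, G = sin(u)^2, so EG − F² = sin(u)^2. Taking the positive square root: √(EG − F²) = Abs(sin(u)). At (u, v) = (pi/2, 5*pi/6): 1.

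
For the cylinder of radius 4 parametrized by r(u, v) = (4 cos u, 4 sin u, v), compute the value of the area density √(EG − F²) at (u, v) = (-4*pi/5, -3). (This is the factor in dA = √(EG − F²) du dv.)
√(EG − F²)|_{(-4*pi/5, -3)} = 4

E = 16, F = 0, G = 1, so EG − F² = 16. Taking the positive square root: √(EG − F²) = 4. At (u, v) = (-4*pi/5, -3): 4.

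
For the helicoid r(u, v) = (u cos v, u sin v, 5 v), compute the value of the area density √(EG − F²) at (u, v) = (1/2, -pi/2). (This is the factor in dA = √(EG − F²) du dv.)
√(EG − F²)|_{(1/2, -pi/2)} = sqrt(101)/2

E = 1, F = 0, G = u^2 + 25, so EG − F² = u^2 + 25. Taking the positive square root: √(EG − F²) = sqrt(u^2 + 25). At (u, v) = (1/2, -pi/2): sqrt(101)/2.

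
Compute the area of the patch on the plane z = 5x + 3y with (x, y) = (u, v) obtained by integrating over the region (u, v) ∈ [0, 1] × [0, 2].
Area = 2*sqrt(35)

Area = ∫∫ √(EG − F²) du dv with √(EG − F²) = sqrt(35). Integrating over [0, 1] × [0, 2] gives 2*sqrt(35).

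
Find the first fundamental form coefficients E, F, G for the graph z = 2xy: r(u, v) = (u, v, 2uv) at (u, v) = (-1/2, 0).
E = 1;  F = 0;  G = 2

Partials: r_u = (1, 0, 2*v), r_v = (0, 1, 2*u). As functions of (u, v):
  E = r_u · r_u = 4*v^2 + 1,
  F = r_u · r_v = 4*u*v,
  G = r_v · r_v = 4*u^2 + 1.
Evaluating at (u, v) = (-1/2, 0): E = 1, F = 0, G = 2.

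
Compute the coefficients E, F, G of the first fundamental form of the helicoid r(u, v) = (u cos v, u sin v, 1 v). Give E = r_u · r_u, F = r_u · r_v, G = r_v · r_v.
E = 1;  F = 0;  G = u^2 + 1

Compute partials: r_u = (cos(v), sin(v), 0), r_v = (-u*sin(v), u*cos(v), 1). Then
  E = r_u · r_u = 1,
  F = r_u · r_v = 0,
  G = r_v · r_v = u^2 + 1.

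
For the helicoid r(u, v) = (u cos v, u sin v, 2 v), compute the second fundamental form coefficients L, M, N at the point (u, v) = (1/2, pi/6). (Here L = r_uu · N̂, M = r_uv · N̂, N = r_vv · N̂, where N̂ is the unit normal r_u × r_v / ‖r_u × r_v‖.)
L = 0;  M = -4*sqrt(17)/17;  N = 0

Compute the unit normal N̂(u, v) = (2*sin(v)/sqrt(u^2 + 4), -2*cos(v)/sqrt(u^2 + 4), u/sqrt(u^2 + 4)), and the second partials r_uu, r_uv, r_vv. Take dot products:
  L(u, v) = r_uu · N̂ = 0,
  M(u, v) = r_uv · N̂ = -2/sqrt(u^2 + 4),
  N(u, v) = r_vv · N̂ = 0.
Evaluating at (u, v) = (1/2, pi/6):
  L = 0, M = -4*sqrt(17)/17, N = 0.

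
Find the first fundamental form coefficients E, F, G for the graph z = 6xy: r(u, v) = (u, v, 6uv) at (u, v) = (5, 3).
E = 325;  F = 540;  G = 901

Partials: r_u = (1, 0, 6*v), r_v = (0, 1, 6*u). As functions of (u, v):
  E = r_u · r_u = 36*v^2 + 1,
  F = r_u · r_v = 36*u*v,
  G = r_v · r_v = 36*u^2 + 1.
Evaluating at (u, v) = (5, 3): E = 325, F = 540, G = 901.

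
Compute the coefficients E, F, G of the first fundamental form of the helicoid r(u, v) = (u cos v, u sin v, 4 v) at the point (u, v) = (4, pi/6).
E = 1;  F = 0;  G = 32

Partials: r_u = (cos(v), sin(v), 0), r_v = (-u*sin(v), u*cos(v), 4). As functions of (u, v):
  E = r_u · r_u = 1,
  F = r_u · r_v = 0,
  G = r_v · r_v = u^2 + 16.
Evaluating at (u, v) = (4, pi/6): E = 1, F = 0, G = 32.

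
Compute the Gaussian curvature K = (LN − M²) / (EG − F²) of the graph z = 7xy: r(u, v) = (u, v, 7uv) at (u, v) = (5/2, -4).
K = -784/19053225

Coefficients of the first fundamental form: E = 49*v^2 + 1, F = 49*u*v, G = 49*u^2 + 1.
Coefficients of the second fundamental form: L = 0, M = 7/sqrt(49*u^2 + 49*v^2 + 1), N = 0.
Assemble K = (LN − M²)/(EG − F²) = -49/(2401*u^4 + 4802*u^2*v^2 + 98*u^2 + 2401*v^4 + 98*v^2 + 1). At (u, v) = (5/2, -4): K = -784/19053225.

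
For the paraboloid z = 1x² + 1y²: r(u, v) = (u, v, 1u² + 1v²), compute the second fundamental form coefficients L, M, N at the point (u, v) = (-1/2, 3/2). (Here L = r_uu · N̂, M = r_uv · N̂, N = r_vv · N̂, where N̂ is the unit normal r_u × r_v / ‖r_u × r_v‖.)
L = 2*sqrt(11)/11;  M = 0;  N = 2*sqrt(11)/11

Compute the unit normal N̂(u, v) = (-2*u/sqrt(4*u^2 + 4*v^2 + 1), -2*v/sqrt(4*u^2 + 4*v^2 + 1), 1/sqrt(4*u^2 + 4*v^2 + 1)), and the second partials r_uu, r_uv, r_vv. Take dot products:
  L(u, v) = r_uu · N̂ = 2/sqrt(4*u^2 + 4*v^2 + 1),
  M(u, v) = r_uv · N̂ = 0,
  N(u, v) = r_vv · N̂ = 2/sqrt(4*u^2 + 4*v^2 + 1).
Evaluating at (u, v) = (-1/2, 3/2):
  L = 2*sqrt(11)/11, M = 0, N = 2*sqrt(11)/11.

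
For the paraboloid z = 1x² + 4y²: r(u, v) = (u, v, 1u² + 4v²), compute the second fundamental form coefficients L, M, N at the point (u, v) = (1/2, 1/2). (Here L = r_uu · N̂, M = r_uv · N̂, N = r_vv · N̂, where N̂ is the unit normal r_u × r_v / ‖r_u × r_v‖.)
L = sqrt(2)/3;  M = 0;  N = 4*sqrt(2)/3

Compute the unit normal N̂(u, v) = (-2*u/sqrt(4*u^2 + 64*v^2 + 1), -8*v/sqrt(4*u^2 + 64*v^2 + 1), 1/sqrt(4*u^2 + 64*v^2 + 1)), and the second partials r_uu, r_uv, r_vv. Take dot products:
  L(u, v) = r_uu · N̂ = 2/sqrt(4*u^2 + 64*v^2 + 1),
  M(u, v) = r_uv · N̂ = 0,
  N(u, v) = r_vv · N̂ = 8/sqrt(4*u^2 + 64*v^2 + 1).
Evaluating at (u, v) = (1/2, 1/2):
  L = sqrt(2)/3, M = 0, N = 4*sqrt(2)/3.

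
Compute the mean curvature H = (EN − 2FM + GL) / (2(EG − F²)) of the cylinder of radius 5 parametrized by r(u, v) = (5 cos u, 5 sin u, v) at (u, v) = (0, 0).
H = -1/10

With E = 25, F = 0, G = 1, L = -5, M = 0, N = 0, assemble
  H = (EN − 2FM + GL) / (2(EG − F²)) = -1/10.
At (u, v) = (0, 0): H = -1/10.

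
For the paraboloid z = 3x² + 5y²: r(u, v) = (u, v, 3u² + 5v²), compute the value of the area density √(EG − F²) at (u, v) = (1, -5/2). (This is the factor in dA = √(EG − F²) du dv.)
√(EG − F²)|_{(1, -5/2)} = sqrt(662)

E = 36*u^2 + 1, F = 60*u*v, G = 100*v^2 + 1, so EG − F² = 36*u^2 + 100*v^2 + 1. Taking the positive square root: √(EG − F²) = sqrt(36*u^2 + 100*v^2 + 1). At (u, v) = (1, -5/2): sqrt(662).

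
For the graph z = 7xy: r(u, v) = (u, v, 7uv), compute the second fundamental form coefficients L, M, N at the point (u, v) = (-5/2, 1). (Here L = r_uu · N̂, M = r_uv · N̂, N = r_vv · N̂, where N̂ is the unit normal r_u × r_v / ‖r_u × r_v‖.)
L = 0;  M = 14*sqrt(57)/285;  N = 0

Compute the unit normal N̂(u, v) = (-7*v/sqrt(49*u^2 + 49*v^2 + 1), -7*u/sqrt(49*u^2 + 49*v^2 + 1), 1/sqrt(49*u^2 + 49*v^2 + 1)), and the second partials r_uu, r_uv, r_vv. Take dot products:
  L(u, v) = r_uu · N̂ = 0,
  M(u, v) = r_uv · N̂ = 7/sqrt(49*u^2 + 49*v^2 + 1),
  N(u, v) = r_vv · N̂ = 0.
Evaluating at (u, v) = (-5/2, 1):
  L = 0, M = 14*sqrt(57)/285, N = 0.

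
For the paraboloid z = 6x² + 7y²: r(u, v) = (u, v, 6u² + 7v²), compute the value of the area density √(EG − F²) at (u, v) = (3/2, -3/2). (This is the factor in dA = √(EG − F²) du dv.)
√(EG − F²)|_{(3/2, -3/2)} = sqrt(766)

E = 144*u^2 + 1, F = 168*u*v, G = 196*v^2 + 1, so EG − F² = 144*u^2 + 196*v^2 + 1. Taking the positive square root: √(EG − F²) = sqrt(144*u^2 + 196*v^2 + 1). At (u, v) = (3/2, -3/2): sqrt(766).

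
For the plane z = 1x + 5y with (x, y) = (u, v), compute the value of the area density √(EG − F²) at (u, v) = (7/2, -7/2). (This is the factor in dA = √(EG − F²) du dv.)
√(EG − F²)|_{(7/2, -7/2)} = 3*sqrt(3)

E = 2, F = 5, G = 26, so EG − F² = 27. Taking the positive square root: √(EG − F²) = 3*sqrt(3). At (u, v) = (7/2, -7/2): 3*sqrt(3).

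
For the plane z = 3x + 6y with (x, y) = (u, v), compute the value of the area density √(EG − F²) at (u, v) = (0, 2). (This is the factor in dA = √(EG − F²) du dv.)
√(EG − F²)|_{(0, 2)} = sqrt(46)

E = 10, F = 18, G = 37, so EG − F² = 46. Taking the positive square root: √(EG − F²) = sqrt(46). At (u, v) = (0, 2): sqrt(46).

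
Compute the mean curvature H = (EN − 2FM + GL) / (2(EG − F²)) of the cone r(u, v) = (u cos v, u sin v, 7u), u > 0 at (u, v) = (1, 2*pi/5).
H = 7*sqrt(2)/20

With E = 50, F = 0, G = u^2, L = 0, M = 0, N = 7*sqrt(2)*u^2/(10*Abs(u)), assemble
  H = (EN − 2FM + GL) / (2(EG − F²)) = 7*sqrt(2)/(20*Abs(u)).
At (u, v) = (1, 2*pi/5): H = 7*sqrt(2)/20.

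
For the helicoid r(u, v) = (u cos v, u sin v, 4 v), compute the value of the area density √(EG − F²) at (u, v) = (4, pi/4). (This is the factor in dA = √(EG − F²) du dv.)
√(EG − F²)|_{(4, pi/4)} = 4*sqrt(2)

E = 1, F = 0, G = u^2 + 16, so EG − F² = u^2 + 16. Taking the positive square root: √(EG − F²) = sqrt(u^2 + 16). At (u, v) = (4, pi/4): 4*sqrt(2).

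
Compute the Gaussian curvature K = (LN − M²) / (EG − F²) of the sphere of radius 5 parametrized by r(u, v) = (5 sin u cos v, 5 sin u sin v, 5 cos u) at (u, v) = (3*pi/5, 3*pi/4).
K = 1/25

Coefficients of the first fundamental form: E = 25, F = 0, G = 25*sin(u)^2.
Coefficients of the second fundamental form: L = -5*sin(u)/Abs(sin(u)), M = 0, N = -5*sin(u)^3/Abs(sin(u)).
Assemble K = (LN − M²)/(EG − F²) = 1/25. At (u, v) = (3*pi/5, 3*pi/4): K = 1/25.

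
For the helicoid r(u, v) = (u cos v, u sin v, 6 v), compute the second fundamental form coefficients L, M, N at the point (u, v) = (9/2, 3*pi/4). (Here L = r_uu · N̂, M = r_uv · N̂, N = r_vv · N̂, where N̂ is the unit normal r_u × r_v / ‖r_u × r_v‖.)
L = 0;  M = -4/5;  N = 0

Compute the unit normal N̂(u, v) = (6*sin(v)/sqrt(u^2 + 36), -6*cos(v)/sqrt(u^2 + 36), u/sqrt(u^2 + 36)), and the second partials r_uu, r_uv, r_vv. Take dot products:
  L(u, v) = r_uu · N̂ = 0,
  M(u, v) = r_uv · N̂ = -6/sqrt(u^2 + 36),
  N(u, v) = r_vv · N̂ = 0.
Evaluating at (u, v) = (9/2, 3*pi/4):
  L = 0, M = -4/5, N = 0.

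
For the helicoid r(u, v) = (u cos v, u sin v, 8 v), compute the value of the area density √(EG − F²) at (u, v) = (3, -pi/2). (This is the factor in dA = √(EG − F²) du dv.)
√(EG − F²)|_{(3, -pi/2)} = sqrt(73)

E = 1, F = 0, G = u^2 + 64, so EG − F² = u^2 + 64. Taking the positive square root: √(EG − F²) = sqrt(u^2 + 64). At (u, v) = (3, -pi/2): sqrt(73).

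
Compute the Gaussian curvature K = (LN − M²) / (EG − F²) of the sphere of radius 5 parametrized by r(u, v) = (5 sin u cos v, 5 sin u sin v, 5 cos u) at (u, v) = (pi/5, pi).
K = 1/25

Coefficients of the first fundamental form: E = 25, F = 0, G = 25*sin(u)^2.
Coefficients of the second fundamental form: L = -5*sin(u)/Abs(sin(u)), M = 0, N = -5*sin(u)^3/Abs(sin(u)).
Assemble K = (LN − M²)/(EG − F²) = 1/25. At (u, v) = (pi/5, pi): K = 1/25.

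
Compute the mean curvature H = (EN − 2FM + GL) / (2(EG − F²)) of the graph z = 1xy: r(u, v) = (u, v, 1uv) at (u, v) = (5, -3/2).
H = 60*sqrt(113)/12769

With E = v^2 + 1, F = u*v, G = u^2 + 1, L = 0, M = 1/sqrt(u^2 + v^2 + 1), N = 0, assemble
  H = (EN − 2FM + GL) / (2(EG − F²)) = -u*v/(u^2 + v^2 + 1)^(3/2).
At (u, v) = (5, -3/2): H = 60*sqrt(113)/12769.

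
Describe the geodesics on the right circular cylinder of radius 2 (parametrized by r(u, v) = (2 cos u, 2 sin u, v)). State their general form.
The cylinder is flat (K = 0) and locally isometric to the plane via the development (u, v) ↦ (2 u, v). Geodesics are the pre-images of straight lines: circles (v constant), vertical lines (u constant), and helices (v = c · u + d) for constants c, d.

A right cylinder has E = 2², F = 0, G = 1, so EG − F² = 2², and L = −2, M = N = 0, giving K = (LN − M²)/(EG − F²) = 0 everywhere. A flat surface is locally isometric to the Euclidean plane via the map (u, v) ↦ (2 u, v). Straight lines in the (x̃, ỹ) plane pull back to: (a) horizontal circles (v = const), (b) vertical generators (u = const), and (c) helices (2 u tan θ = v, i.e. v = c · u + d).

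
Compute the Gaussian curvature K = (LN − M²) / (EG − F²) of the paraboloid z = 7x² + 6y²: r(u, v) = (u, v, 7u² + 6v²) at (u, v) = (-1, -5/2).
K = 168/1203409

Coefficients of the first fundamental form: E = 196*u^2 + 1, F = 168*u*v, G = 144*v^2 + 1.
Coefficients of the second fundamental form: L = 14/sqrt(196*u^2 + 144*v^2 + 1), M = 0, N = 12/sqrt(196*u^2 + 144*v^2 + 1).
Assemble K = (LN − M²)/(EG − F²) = 168/(38416*u^4 + 56448*u^2*v^2 + 392*u^2 + 20736*v^4 + 288*v^2 + 1). At (u, v) = (-1, -5/2): K = 168/1203409.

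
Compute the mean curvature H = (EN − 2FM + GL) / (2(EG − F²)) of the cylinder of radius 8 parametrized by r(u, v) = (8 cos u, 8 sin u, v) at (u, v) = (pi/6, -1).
H = -1/16

With E = 64, F = 0, G = 1, L = -8, M = 0, N = 0, assemble
  H = (EN − 2FM + GL) / (2(EG − F²)) = -1/16.
At (u, v) = (pi/6, -1): H = -1/16.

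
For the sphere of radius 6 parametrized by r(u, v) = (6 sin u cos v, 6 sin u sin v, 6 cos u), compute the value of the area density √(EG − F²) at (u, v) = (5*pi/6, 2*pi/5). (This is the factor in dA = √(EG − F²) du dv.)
√(EG − F²)|_{(5*pi/6, 2*pi/5)} = 18

E = 36, F = 0, G = 36*sin(u)^2, so EG − F² = 1296*sin(u)^2. Taking the positive square root: √(EG − F²) = 36*Abs(sin(u)). At (u, v) = (5*pi/6, 2*pi/5): 18.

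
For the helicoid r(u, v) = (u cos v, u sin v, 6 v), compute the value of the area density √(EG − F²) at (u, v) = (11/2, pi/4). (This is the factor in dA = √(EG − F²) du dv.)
√(EG − F²)|_{(11/2, pi/4)} = sqrt(265)/2

E = 1, F = 0, G = u^2 + 36, so EG − F² = u^2 + 36. Taking the positive square root: √(EG − F²) = sqrt(u^2 + 36). At (u, v) = (11/2, pi/4): sqrt(265)/2.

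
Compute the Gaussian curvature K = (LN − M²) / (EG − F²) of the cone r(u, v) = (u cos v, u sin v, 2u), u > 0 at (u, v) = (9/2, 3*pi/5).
K = 0

Coefficients of the first fundamental form: E = 5, F = 0, G = u^2.
Coefficients of the second fundamental form: L = 0, M = 0, N = 2*sqrt(5)*u^2/(5*Abs(u)).
Assemble K = (LN − M²)/(EG − F²) = 0. At (u, v) = (9/2, 3*pi/5): K = 0.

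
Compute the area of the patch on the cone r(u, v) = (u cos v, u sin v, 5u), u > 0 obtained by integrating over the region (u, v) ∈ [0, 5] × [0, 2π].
Area = 25*sqrt(26)*pi

Area = ∫∫ √(EG − F²) du dv with √(EG − F²) = sqrt(26)*Abs(u). Integrating over [0, 5] × [0, 2π] gives 25*sqrt(26)*pi.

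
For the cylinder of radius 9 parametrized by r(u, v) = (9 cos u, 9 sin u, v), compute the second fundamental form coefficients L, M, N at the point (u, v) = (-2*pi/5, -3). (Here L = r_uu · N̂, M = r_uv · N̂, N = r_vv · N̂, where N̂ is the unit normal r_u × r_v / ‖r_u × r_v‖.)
L = -9;  M = 0;  N = 0

Compute the unit normal N̂(u, v) = (cos(u), sin(u), 0), and the second partials r_uu, r_uv, r_vv. Take dot products:
  L(u, v) = r_uu · N̂ = -9,
  M(u, v) = r_uv · N̂ = 0,
  N(u, v) = r_vv · N̂ = 0.
Evaluating at (u, v) = (-2*pi/5, -3):
  L = -9, M = 0, N = 0.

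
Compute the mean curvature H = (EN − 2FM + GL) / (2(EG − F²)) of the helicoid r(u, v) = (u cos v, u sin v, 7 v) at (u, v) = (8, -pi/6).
H = 0

With E = 1, F = 0, G = u^2 + 49, L = 0, M = -7/sqrt(u^2 + 49), N = 0, assemble
  H = (EN − 2FM + GL) / (2(EG − F²)) = 0.
At (u, v) = (8, -pi/6): H = 0.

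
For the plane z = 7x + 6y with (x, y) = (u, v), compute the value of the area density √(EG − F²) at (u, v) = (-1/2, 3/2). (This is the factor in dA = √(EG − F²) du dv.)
√(EG − F²)|_{(-1/2, 3/2)} = sqrt(86)

E = 50, F = 42, G = 37, so EG − F² = 86. Taking the positive square root: √(EG − F²) = sqrt(86). At (u, v) = (-1/2, 3/2): sqrt(86).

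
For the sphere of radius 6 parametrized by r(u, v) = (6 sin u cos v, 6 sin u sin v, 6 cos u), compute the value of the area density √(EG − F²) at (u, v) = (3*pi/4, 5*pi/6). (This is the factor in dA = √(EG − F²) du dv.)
√(EG − F²)|_{(3*pi/4, 5*pi/6)} = 18*sqrt(2)

E = 36, F = 0, G = 36*sin(u)^2, so EG − F² = 1296*sin(u)^2. Taking the positive square root: √(EG − F²) = 36*Abs(sin(u)). At (u, v) = (3*pi/4, 5*pi/6): 18*sqrt(2).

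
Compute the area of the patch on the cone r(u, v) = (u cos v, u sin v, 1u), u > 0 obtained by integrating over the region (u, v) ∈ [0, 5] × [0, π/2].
Area = 25*sqrt(2)*pi/4

Area = ∫∫ √(EG − F²) du dv with √(EG − F²) = sqrt(2)*Abs(u). Integrating over [0, 5] × [0, π/2] gives 25*sqrt(2)*pi/4.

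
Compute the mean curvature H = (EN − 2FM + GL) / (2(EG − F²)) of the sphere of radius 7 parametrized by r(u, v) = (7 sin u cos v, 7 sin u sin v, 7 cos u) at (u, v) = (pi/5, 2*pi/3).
H = -1/7

With E = 49, F = 0, G = 49*sin(u)^2, L = -7*sin(u)/Abs(sin(u)), M = 0, N = -7*sin(u)^3/Abs(sin(u)), assemble
  H = (EN − 2FM + GL) / (2(EG − F²)) = -sin(u)/(7*Abs(sin(u))).
At (u, v) = (pi/5, 2*pi/3): H = -1/7.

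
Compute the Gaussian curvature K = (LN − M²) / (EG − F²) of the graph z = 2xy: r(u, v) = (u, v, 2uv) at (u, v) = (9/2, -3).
K = -1/3481

Coefficients of the first fundamental form: E = 4*v^2 + 1, F = 4*u*v, G = 4*u^2 + 1.
Coefficients of the second fundamental form: L = 0, M = 2/sqrt(4*u^2 + 4*v^2 + 1), N = 0.
Assemble K = (LN − M²)/(EG − F²) = -4/(16*u^4 + 32*u^2*v^2 + 8*u^2 + 16*v^4 + 8*v^2 + 1). At (u, v) = (9/2, -3): K = -1/3481.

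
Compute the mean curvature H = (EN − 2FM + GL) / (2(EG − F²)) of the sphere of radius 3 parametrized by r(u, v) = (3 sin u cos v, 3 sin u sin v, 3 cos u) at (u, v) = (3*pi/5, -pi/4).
H = -1/3

With E = 9, F = 0, G = 9*sin(u)^2, L = -3*sin(u)/Abs(sin(u)), M = 0, N = -3*sin(u)^3/Abs(sin(u)), assemble
  H = (EN − 2FM + GL) / (2(EG − F²)) = -sin(u)/(3*Abs(sin(u))).
At (u, v) = (3*pi/5, -pi/4): H = -1/3.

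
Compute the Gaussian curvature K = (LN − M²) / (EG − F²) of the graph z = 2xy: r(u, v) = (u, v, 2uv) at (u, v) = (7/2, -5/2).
K = -4/5625

Coefficients of the first fundamental form: E = 4*v^2 + 1, F = 4*u*v, G = 4*u^2 + 1.
Coefficients of the second fundamental form: L = 0, M = 2/sqrt(4*u^2 + 4*v^2 + 1), N = 0.
Assemble K = (LN − M²)/(EG − F²) = -4/(16*u^4 + 32*u^2*v^2 + 8*u^2 + 16*v^4 + 8*v^2 + 1). At (u, v) = (7/2, -5/2): K = -4/5625.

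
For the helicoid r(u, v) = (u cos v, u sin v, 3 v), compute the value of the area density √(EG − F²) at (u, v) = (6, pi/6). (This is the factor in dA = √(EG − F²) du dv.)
√(EG − F²)|_{(6, pi/6)} = 3*sqrt(5)

E = 1, F = 0, G = u^2 + 9, so EG − F² = u^2 + 9. Taking the positive square root: √(EG − F²) = sqrt(u^2 + 9). At (u, v) = (6, pi/6): 3*sqrt(5).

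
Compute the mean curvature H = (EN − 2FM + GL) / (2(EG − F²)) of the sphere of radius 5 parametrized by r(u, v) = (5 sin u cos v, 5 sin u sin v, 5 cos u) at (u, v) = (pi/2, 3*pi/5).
H = -1/5

With E = 25, F = 0, G = 25*sin(u)^2, L = -5*sin(u)/Abs(sin(u)), M = 0, N = -5*sin(u)^3/Abs(sin(u)), assemble
  H = (EN − 2FM + GL) / (2(EG − F²)) = -sin(u)/(5*Abs(sin(u))).
At (u, v) = (pi/2, 3*pi/5): H = -1/5.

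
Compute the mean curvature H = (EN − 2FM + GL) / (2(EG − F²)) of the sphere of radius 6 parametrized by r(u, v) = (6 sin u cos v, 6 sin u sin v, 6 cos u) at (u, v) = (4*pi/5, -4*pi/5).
H = -1/6

With E = 36, F = 0, G = 36*sin(u)^2, L = -6*sin(u)/Abs(sin(u)), M = 0, N = -6*sin(u)^3/Abs(sin(u)), assemble
  H = (EN − 2FM + GL) / (2(EG − F²)) = -sin(u)/(6*Abs(sin(u))).
At (u, v) = (4*pi/5, -4*pi/5): H = -1/6.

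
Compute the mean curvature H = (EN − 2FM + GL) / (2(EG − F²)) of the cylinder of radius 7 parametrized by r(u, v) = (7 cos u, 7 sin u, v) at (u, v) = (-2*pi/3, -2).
H = -1/14

With E = 49, F = 0, G = 1, L = -7, M = 0, N = 0, assemble
  H = (EN − 2FM + GL) / (2(EG − F²)) = -1/14.
At (u, v) = (-2*pi/3, -2): H = -1/14.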